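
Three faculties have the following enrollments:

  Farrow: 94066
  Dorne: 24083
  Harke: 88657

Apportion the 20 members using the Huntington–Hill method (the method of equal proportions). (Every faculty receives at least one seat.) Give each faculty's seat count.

Farrow=9; Dorne=2; Harke=9

With divisor 10182: modified quotas Farrow 9.238, Dorne 2.365, Harke 8.707.
Geometric-mean thresholds: Farrow √(9·10)=9.487, Dorne √(2·3)=2.449, Harke √(8·9)=8.485.
Each quota rounded against its threshold gives Farrow 9, Dorne 2, Harke 9 (total 20).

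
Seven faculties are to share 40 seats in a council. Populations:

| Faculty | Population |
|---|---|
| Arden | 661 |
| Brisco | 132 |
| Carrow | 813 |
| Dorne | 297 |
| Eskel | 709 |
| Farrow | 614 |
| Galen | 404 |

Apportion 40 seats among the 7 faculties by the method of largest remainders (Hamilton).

Total 3630; standard divisor 3630/40 ≈ 90.75.
Standard quotas: Arden 7.284, Brisco 1.455, Carrow 8.959, Dorne 3.273, Eskel 7.813, Farrow 6.766, Galen 4.452.
Lower quotas: Arden 7, Brisco 1, Carrow 8, Dorne 3, Eskel 7, Farrow 6, Galen 4 (sum 36, leaving 4 seats).
Remainders in descending order: Carrow 0.959, Eskel 0.813, Farrow 0.766, Brisco 0.455, Galen 0.452, Arden 0.284, Dorne 0.273.
The surplus seats go to Carrow, Eskel, Farrow, Brisco.

Arden 7, Brisco 2, Carrow 9, Dorne 3, Eskel 8, Farrow 7, Galen 4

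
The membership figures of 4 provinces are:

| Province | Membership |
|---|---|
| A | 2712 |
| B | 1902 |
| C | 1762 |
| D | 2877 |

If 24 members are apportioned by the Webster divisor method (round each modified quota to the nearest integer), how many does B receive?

5

Standard divisor 9253/24 ≈ 385.542; standard quotas: A 7.034, B 4.933, C 4.570, D 7.462.
Rounding to the nearest integer gives A 7, B 5, C 5, D 7 — total 24, matching the house size, so no adjustment is needed.
B receives 5.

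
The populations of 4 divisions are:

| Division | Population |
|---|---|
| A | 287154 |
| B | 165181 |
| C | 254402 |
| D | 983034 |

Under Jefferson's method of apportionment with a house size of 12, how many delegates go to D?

Standard divisor 1689771/12 ≈ 140814.25; standard quotas: A 2.039, B 1.173, C 1.807, D 6.981.
Rounding down gives 2, 1, 1, 6 = 10 seats, so the divisor must be adjusted.
With modified divisor 125000: modified quotas A 2.297, B 1.321, C 2.035, D 7.864.
Rounding down: A 2, B 1, C 2, D 7 (total 12).
D receives 7.

7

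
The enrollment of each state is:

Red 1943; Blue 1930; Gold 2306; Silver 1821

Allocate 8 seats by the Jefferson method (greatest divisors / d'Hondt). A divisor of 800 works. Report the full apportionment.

With modified divisor 800: modified quotas Red 2.429, Blue 2.413, Gold 2.882, Silver 2.276.
Rounding down: Red 2, Blue 2, Gold 2, Silver 2 (total 8).

Red=2; Blue=2; Gold=2; Silver=2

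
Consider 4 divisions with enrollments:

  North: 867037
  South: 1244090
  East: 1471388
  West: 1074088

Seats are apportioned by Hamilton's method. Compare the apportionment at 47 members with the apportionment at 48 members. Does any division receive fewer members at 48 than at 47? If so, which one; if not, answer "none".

At 47 seats: North 9, South 12, East 15, West 11.
At 48 seats: North 9, South 13, East 15, West 11.
No division's allocation decreased.

none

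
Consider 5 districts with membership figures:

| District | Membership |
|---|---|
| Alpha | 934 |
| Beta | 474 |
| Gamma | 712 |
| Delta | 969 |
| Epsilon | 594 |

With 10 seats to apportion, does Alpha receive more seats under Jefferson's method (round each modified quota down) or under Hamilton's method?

Jefferson

Jefferson: Alpha 3, Beta 1, Gamma 2, Delta 3, Epsilon 1.
Hamilton: Alpha 2, Beta 1, Gamma 2, Delta 3, Epsilon 2.
Alpha gets 3 under Jefferson and 2 under Hamilton.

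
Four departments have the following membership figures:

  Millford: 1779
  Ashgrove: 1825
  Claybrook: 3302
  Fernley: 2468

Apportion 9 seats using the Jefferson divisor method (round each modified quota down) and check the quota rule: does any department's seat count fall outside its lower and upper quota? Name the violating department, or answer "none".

Standard quotas: Millford 1.708, Ashgrove 1.752, Claybrook 3.170, Fernley 2.370.
Jefferson allocation: Millford 2, Ashgrove 2, Claybrook 3, Fernley 2.
Every allocation lies between the lower and upper quota.

none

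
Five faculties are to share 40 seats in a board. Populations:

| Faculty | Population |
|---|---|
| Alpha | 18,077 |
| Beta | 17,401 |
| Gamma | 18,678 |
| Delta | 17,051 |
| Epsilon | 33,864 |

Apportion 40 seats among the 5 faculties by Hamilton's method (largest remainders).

Alpha 7; Beta 7; Gamma 7; Delta 6; Epsilon 13

Total 105071; standard divisor 105071/40 ≈ 2626.775.
Standard quotas: Alpha 6.8818, Beta 6.6245, Gamma 7.1106, Delta 6.4912, Epsilon 12.8919.
Lower quotas: Alpha 6, Beta 6, Gamma 7, Delta 6, Epsilon 12 (sum 37, leaving 3 seats).
Remainders in descending order: Epsilon 0.8919, Alpha 0.8818, Beta 0.6245, Delta 0.4912, Gamma 0.1106.
The surplus seats go to Epsilon, Alpha, Beta.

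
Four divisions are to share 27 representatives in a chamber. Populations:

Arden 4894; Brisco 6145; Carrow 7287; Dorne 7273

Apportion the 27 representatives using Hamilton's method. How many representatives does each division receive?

Standard divisor: 25599 ÷ 27 ≈ 948.111.
Standard quotas: Arden 5.1618, Brisco 6.4813, Carrow 7.6858, Dorne 7.6710.
Lower quotas: Arden 5, Brisco 6, Carrow 7, Dorne 7 (sum 25, leaving 2 seats).
Remainders in descending order: Carrow 0.6858, Dorne 0.6710, Brisco 0.4813, Arden 0.1618.
Largest remainders: Carrow, Dorne receive the extra seats.

Arden=5; Brisco=6; Carrow=8; Dorne=8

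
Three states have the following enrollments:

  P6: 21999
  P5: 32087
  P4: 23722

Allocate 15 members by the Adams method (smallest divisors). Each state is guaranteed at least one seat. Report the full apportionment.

P6 4, P5 6, P4 5

Standard divisor 77808/15 ≈ 5187.2; standard quotas: P6 4.241, P5 6.186, P4 4.573.
Rounding up gives 5, 7, 5 = 17 seats, so the divisor must be adjusted.
With modified divisor 5700: modified quotas P6 3.859, P5 5.629, P4 4.162.
Rounding up: P6 4, P5 6, P4 5 (total 15).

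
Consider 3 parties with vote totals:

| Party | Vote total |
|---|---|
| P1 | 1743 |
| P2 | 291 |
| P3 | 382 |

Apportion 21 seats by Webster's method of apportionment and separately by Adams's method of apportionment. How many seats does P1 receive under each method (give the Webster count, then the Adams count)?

Webster: P1 15, P2 3, P3 3.
Adams: P1 14, P2 3, P3 4.
P1 gets 15 under Webster and 14 under Adams.

15 and 14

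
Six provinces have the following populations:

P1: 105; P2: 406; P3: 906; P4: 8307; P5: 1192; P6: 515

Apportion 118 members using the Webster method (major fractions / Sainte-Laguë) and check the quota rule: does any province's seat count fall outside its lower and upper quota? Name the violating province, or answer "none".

Standard quotas: P1 1.084, P2 4.191, P3 9.352, P4 85.752, P5 12.305, P6 5.316.
Webster allocation: P1 1, P2 4, P3 9, P4 87, P5 12, P6 5.
P4 has quota 85.752 (lower 85, upper 86) but receives 87 — outside the quota interval.

P4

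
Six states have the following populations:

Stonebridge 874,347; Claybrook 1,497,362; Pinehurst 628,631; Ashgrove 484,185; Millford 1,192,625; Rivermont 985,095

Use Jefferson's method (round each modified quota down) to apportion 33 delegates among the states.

Standard divisor 5662245/33 ≈ 171583.182; standard quotas: Stonebridge 5.096, Claybrook 8.727, Pinehurst 3.664, Ashgrove 2.822, Millford 6.951, Rivermont 5.741.
Rounding down gives 5, 8, 3, 2, 6, 5 = 29 seats, so the divisor must be adjusted.
With modified divisor 159300: modified quotas Stonebridge 5.489, Claybrook 9.400, Pinehurst 3.946, Ashgrove 3.039, Millford 7.487, Rivermont 6.184.
Rounding down: Stonebridge 5, Claybrook 9, Pinehurst 3, Ashgrove 3, Millford 7, Rivermont 6 (total 33).

Stonebridge=5; Claybrook=9; Pinehurst=3; Ashgrove=3; Millford=7; Rivermont=6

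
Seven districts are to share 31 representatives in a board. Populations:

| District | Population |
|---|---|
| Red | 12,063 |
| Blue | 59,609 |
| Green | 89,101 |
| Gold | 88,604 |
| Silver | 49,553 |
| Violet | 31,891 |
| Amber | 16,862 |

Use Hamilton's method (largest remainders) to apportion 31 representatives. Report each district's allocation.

Red 1; Blue 5; Green 8; Gold 8; Silver 4; Violet 3; Amber 2

Total 347683; standard divisor 347683/31 ≈ 11215.581.
Standard quotas: Red 1.0756, Blue 5.3148, Green 7.9444, Gold 7.9001, Silver 4.4182, Violet 2.8435, Amber 1.5034.
Lower quotas: Red 1, Blue 5, Green 7, Gold 7, Silver 4, Violet 2, Amber 1 (sum 27, leaving 4 seats).
Remainders in descending order: Green 0.9444, Gold 0.9001, Violet 0.8435, Amber 0.5034, Silver 0.4182, Blue 0.3148, Red 0.0756.
The surplus seats go to Green, Gold, Violet, Amber.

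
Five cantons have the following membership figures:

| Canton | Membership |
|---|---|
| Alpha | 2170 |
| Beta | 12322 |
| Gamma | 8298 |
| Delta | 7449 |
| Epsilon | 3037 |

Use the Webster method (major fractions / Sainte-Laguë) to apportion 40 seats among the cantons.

Alpha=3; Beta=14; Gamma=10; Delta=9; Epsilon=4

Standard divisor 33276/40 ≈ 831.9; standard quotas: Alpha 2.608, Beta 14.812, Gamma 9.975, Delta 8.954, Epsilon 3.651.
Rounding to the nearest integer gives 3, 15, 10, 9, 4 = 41 seats, so the divisor must be adjusted.
With modified divisor 860: modified quotas Alpha 2.523, Beta 14.328, Gamma 9.649, Delta 8.662, Epsilon 3.531.
Rounding to the nearest integer: Alpha 3, Beta 14, Gamma 10, Delta 9, Epsilon 4 (total 40).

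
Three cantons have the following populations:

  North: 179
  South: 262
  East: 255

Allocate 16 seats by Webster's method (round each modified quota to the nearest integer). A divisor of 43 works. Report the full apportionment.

North 4, South 6, East 6

With modified divisor 43: modified quotas North 4.163, South 6.093, East 5.930.
Rounding to the nearest integer: North 4, South 6, East 6 (total 16).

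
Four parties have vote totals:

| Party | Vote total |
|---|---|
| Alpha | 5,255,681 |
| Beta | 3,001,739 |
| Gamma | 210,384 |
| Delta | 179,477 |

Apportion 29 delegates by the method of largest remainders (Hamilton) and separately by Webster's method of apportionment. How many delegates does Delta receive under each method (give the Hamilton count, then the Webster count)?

0 and 1

Hamilton: Alpha 18, Beta 10, Gamma 1, Delta 0.
Webster: Alpha 17, Beta 10, Gamma 1, Delta 1.
Delta gets 0 under Hamilton and 1 under Webster.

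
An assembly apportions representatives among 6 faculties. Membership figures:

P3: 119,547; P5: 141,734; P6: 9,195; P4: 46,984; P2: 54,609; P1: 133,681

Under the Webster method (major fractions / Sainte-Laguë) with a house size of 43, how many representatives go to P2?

5

Standard divisor 505750/43 ≈ 11761.628; standard quotas: P3 10.164, P5 12.051, P6 0.782, P4 3.995, P2 4.643, P1 11.366.
Rounding to the nearest integer gives P3 10, P5 12, P6 1, P4 4, P2 5, P1 11 — total 43, matching the house size, so no adjustment is needed.
P2 receives 5.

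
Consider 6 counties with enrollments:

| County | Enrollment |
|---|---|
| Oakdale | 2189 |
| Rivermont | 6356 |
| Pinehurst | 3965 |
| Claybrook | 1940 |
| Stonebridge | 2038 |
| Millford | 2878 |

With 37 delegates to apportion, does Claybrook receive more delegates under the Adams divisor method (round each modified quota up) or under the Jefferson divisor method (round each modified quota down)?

Adams

Adams: Oakdale 4, Rivermont 12, Pinehurst 7, Claybrook 4, Stonebridge 4, Millford 6.
Jefferson: Oakdale 4, Rivermont 13, Pinehurst 8, Claybrook 3, Stonebridge 4, Millford 5.
Claybrook gets 4 under Adams and 3 under Jefferson.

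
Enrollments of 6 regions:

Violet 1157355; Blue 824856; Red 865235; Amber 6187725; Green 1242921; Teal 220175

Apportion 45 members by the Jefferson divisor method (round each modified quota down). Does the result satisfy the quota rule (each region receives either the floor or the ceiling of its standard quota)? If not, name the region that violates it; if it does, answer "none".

Standard quotas: Violet 4.961, Blue 3.536, Red 3.709, Amber 26.523, Green 5.328, Teal 0.944.
Jefferson allocation: Violet 5, Blue 3, Red 3, Amber 28, Green 5, Teal 1.
Amber has quota 26.523 (lower 26, upper 27) but receives 28 — outside the quota interval.

Amber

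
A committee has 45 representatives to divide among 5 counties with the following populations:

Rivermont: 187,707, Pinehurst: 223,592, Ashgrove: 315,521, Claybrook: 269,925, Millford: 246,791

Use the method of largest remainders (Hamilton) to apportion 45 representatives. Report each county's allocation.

The standard divisor is 1243536/45 ≈ 27634.133.
Standard quotas: Rivermont 6.7926, Pinehurst 8.0912, Ashgrove 11.4178, Claybrook 9.7678, Millford 8.9307.
Lower quotas: Rivermont 6, Pinehurst 8, Ashgrove 11, Claybrook 9, Millford 8 (sum 42, leaving 3 seats).
Remainders in descending order: Millford 0.9307, Rivermont 0.7926, Claybrook 0.7678, Ashgrove 0.4178, Pinehurst 0.0912.
Largest remainders: Millford, Rivermont, Claybrook receive the extra seats.

Rivermont=7; Pinehurst=8; Ashgrove=11; Claybrook=10; Millford=9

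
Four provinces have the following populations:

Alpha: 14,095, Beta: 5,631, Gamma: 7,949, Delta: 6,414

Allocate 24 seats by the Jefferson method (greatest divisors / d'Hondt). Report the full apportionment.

Alpha=10, Beta=4, Gamma=6, Delta=4

Standard divisor 34089/24 ≈ 1420.375; standard quotas: Alpha 9.923, Beta 3.964, Gamma 5.596, Delta 4.516.
Rounding down gives 9, 3, 5, 4 = 21 seats, so the divisor must be adjusted.
With modified divisor 1300: modified quotas Alpha 10.842, Beta 4.332, Gamma 6.115, Delta 4.934.
Rounding down: Alpha 10, Beta 4, Gamma 6, Delta 4 (total 24).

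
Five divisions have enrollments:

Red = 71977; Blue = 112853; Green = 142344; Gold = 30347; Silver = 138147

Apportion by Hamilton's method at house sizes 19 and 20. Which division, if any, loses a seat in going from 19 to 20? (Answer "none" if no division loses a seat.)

none

At 19 seats: Red 3, Blue 4, Green 6, Gold 1, Silver 5.
At 20 seats: Red 3, Blue 4, Green 6, Gold 1, Silver 6.
No division's allocation decreased.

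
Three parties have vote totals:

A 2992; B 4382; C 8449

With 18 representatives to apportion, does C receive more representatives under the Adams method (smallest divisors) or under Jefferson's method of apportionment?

Jefferson

Adams: A 4, B 5, C 9.
Jefferson: A 3, B 5, C 10.
C gets 9 under Adams and 10 under Jefferson.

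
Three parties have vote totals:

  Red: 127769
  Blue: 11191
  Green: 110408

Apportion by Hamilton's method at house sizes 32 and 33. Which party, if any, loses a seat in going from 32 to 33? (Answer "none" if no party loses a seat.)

At 32 seats: Red 16, Blue 2, Green 14.
At 33 seats: Red 17, Blue 1, Green 15.
Blue drops from 2 to 1.

Blue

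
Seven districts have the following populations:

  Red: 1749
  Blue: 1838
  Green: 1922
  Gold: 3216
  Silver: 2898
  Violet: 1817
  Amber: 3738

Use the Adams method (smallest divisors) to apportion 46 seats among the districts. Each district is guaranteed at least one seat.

Standard divisor 17178/46 ≈ 373.435; standard quotas: Red 4.684, Blue 4.922, Green 5.147, Gold 8.612, Silver 7.760, Violet 4.866, Amber 10.010.
Rounding up gives 5, 5, 6, 9, 8, 5, 11 = 49 seats, so the divisor must be adjusted.
With modified divisor 410: modified quotas Red 4.266, Blue 4.483, Green 4.688, Gold 7.844, Silver 7.068, Violet 4.432, Amber 9.117.
Rounding up: Red 5, Blue 5, Green 5, Gold 8, Silver 8, Violet 5, Amber 10 (total 46).

Red 5; Blue 5; Green 5; Gold 8; Silver 8; Violet 5; Amber 10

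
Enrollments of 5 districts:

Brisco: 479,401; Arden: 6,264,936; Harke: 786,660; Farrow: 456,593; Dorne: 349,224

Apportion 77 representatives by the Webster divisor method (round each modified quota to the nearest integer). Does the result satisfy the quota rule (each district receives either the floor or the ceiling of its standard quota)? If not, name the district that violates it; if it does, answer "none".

Arden

Standard quotas: Brisco 4.428, Arden 57.864, Harke 7.266, Farrow 4.217, Dorne 3.225.
Webster allocation: Brisco 4, Arden 59, Harke 7, Farrow 4, Dorne 3.
Arden has quota 57.864 (lower 57, upper 58) but receives 59 — outside the quota interval.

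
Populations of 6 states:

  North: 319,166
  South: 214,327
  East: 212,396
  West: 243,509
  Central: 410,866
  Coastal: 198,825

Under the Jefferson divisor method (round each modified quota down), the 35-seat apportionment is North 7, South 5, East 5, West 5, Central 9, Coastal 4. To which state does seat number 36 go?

Priority for the next seat is population ÷ (current seats + 1).
Priorities: North 39895.750, South 35721.167, East 35399.333, West 40584.833, Central 41086.600, Coastal 39765.000.
Highest priority: Central.

Central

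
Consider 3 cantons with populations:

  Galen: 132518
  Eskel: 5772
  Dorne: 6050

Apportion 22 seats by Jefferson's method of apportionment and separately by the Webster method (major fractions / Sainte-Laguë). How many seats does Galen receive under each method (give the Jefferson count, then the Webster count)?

Jefferson: Galen 21, Eskel 0, Dorne 1.
Webster: Galen 20, Eskel 1, Dorne 1.
Galen gets 21 under Jefferson and 20 under Webster.

21 and 20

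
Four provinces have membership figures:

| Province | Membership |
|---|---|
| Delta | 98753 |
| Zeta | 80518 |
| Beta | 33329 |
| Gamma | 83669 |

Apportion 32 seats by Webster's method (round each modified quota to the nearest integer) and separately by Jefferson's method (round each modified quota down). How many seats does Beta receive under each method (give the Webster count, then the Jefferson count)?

4 and 3

Webster: Delta 10, Zeta 9, Beta 4, Gamma 9.
Jefferson: Delta 11, Zeta 9, Beta 3, Gamma 9.
Beta gets 4 under Webster and 3 under Jefferson.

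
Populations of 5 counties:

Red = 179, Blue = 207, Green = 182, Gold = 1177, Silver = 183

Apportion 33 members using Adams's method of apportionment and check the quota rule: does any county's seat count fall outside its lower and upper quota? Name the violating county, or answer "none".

none

Standard quotas: Red 3.064, Blue 3.543, Green 3.115, Gold 20.146, Silver 3.132.
Adams allocation: Red 3, Blue 4, Green 3, Gold 20, Silver 3.
Every allocation lies between the lower and upper quota.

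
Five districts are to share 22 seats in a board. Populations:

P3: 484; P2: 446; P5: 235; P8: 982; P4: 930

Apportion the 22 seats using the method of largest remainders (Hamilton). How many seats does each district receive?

P3=3, P2=3, P5=2, P8=7, P4=7

Total 3077; standard divisor 3077/22 ≈ 139.864.
Standard quotas: P3 3.461, P2 3.189, P5 1.680, P8 7.021, P4 6.649.
Lower quotas: P3 3, P2 3, P5 1, P8 7, P4 6 (sum 20, leaving 2 seats).
Remainders in descending order: P5 0.680, P4 0.649, P3 0.461, P2 0.189, P8 0.021.
The surplus seats go to P5, P4.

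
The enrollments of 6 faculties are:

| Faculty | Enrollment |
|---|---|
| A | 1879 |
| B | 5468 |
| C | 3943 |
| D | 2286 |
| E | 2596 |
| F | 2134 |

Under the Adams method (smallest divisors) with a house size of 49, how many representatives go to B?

14

Standard divisor 18306/49 ≈ 373.592; standard quotas: A 5.030, B 14.636, C 10.554, D 6.119, E 6.949, F 5.712.
Rounding up gives 6, 15, 11, 7, 7, 6 = 52 seats, so the divisor must be adjusted.
With modified divisor 392: modified quotas A 4.793, B 13.949, C 10.059, D 5.832, E 6.622, F 5.444.
Rounding up: A 5, B 14, C 11, D 6, E 7, F 6 (total 49).
B receives 14.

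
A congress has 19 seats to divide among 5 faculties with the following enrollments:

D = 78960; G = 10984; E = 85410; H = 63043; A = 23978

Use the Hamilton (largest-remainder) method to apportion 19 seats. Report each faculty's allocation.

Total 262375; standard divisor 262375/19 ≈ 13809.211.
Standard quotas: D 5.7179, G 0.7954, E 6.1850, H 4.5653, A 1.7364.
Lower quotas: D 5, G 0, E 6, H 4, A 1 (sum 16, leaving 3 seats).
Remainders in descending order: G 0.7954, A 0.7364, D 0.7179, H 0.5653, E 0.1850.
Largest remainders: G, A, D receive the extra seats.

D 6, G 1, E 6, H 4, A 2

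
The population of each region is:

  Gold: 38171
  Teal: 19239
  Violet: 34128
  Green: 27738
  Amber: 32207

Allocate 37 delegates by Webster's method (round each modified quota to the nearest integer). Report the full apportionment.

Gold=9; Teal=5; Violet=8; Green=7; Amber=8

Standard divisor 151483/37 ≈ 4094.135; standard quotas: Gold 9.323, Teal 4.699, Violet 8.336, Green 6.775, Amber 7.867.
Rounding to the nearest integer gives Gold 9, Teal 5, Violet 8, Green 7, Amber 8 — total 37, matching the house size, so no adjustment is needed.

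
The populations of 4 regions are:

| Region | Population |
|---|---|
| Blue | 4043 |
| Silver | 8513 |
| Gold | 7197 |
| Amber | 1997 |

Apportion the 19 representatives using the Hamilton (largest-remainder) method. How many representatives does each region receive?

Total 21750; standard divisor 21750/19 ≈ 1144.737.
Standard quotas: Blue 3.5318, Silver 7.4366, Gold 6.2870, Amber 1.7445.
Lower quotas: Blue 3, Silver 7, Gold 6, Amber 1 (sum 17, leaving 2 seats).
Remainders in descending order: Amber 0.7445, Blue 0.5318, Silver 0.4366, Gold 0.2870.
The surplus seats go to Amber, Blue.

Blue=4, Silver=7, Gold=6, Amber=2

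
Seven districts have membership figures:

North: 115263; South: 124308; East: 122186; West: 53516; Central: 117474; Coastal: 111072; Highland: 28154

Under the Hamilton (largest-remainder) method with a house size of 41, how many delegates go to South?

Standard divisor: 671973 ÷ 41 ≈ 16389.585.
Standard quotas: North 7.0327, South 7.5846, East 7.4551, West 3.2652, Central 7.1676, Coastal 6.7770, Highland 1.7178.
Lower quotas: North 7, South 7, East 7, West 3, Central 7, Coastal 6, Highland 1 (sum 38, leaving 3 seats).
Remainders in descending order: Coastal 0.7770, Highland 0.7178, South 0.5846, East 0.4551, West 0.2652, Central 0.1676, North 0.0327.
Largest remainders: Coastal, Highland, South receive the extra seats.
South receives 8.

8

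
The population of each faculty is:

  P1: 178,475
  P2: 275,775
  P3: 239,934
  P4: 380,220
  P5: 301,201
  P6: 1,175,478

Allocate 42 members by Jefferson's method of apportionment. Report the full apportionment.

Standard divisor 2551083/42 ≈ 60740.071; standard quotas: P1 2.938, P2 4.540, P3 3.950, P4 6.260, P5 4.959, P6 19.353.
Rounding down gives 2, 4, 3, 6, 4, 19 = 38 seats, so the divisor must be adjusted.
With modified divisor 57400: modified quotas P1 3.109, P2 4.804, P3 4.180, P4 6.624, P5 5.247, P6 20.479.
Rounding down: P1 3, P2 4, P3 4, P4 6, P5 5, P6 20 (total 42).

P1 3; P2 4; P3 4; P4 6; P5 5; P6 20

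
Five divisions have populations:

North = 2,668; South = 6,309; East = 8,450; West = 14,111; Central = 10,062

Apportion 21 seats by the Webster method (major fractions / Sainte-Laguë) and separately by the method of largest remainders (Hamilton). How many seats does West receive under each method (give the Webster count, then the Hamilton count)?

Webster: North 1, South 3, East 4, West 8, Central 5.
Hamilton: North 2, South 3, East 4, West 7, Central 5.
West gets 8 under Webster and 7 under Hamilton.

8 and 7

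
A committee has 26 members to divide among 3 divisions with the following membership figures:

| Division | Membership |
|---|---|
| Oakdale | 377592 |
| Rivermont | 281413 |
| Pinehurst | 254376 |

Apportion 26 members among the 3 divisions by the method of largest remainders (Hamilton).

Standard divisor: 913381 ÷ 26 ≈ 35130.038.
Standard quotas: Oakdale 10.7484, Rivermont 8.0106, Pinehurst 7.2410.
Lower quotas: Oakdale 10, Rivermont 8, Pinehurst 7 (sum 25, leaving 1 seat).
Remainders in descending order: Oakdale 0.7484, Pinehurst 0.2410, Rivermont 0.0106.
Largest remainder: Oakdale receives the extra seat.

Oakdale 11; Rivermont 8; Pinehurst 7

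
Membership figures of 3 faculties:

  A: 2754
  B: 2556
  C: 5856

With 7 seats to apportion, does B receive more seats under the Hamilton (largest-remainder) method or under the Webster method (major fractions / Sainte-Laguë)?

Hamilton: A 2, B 1, C 4.
Webster: A 2, B 2, C 3.
B gets 1 under Hamilton and 2 under Webster.

Webster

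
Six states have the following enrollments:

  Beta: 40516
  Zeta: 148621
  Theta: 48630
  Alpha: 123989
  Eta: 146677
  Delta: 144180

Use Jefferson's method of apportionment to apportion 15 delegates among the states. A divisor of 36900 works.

Beta=1, Zeta=4, Theta=1, Alpha=3, Eta=3, Delta=3

With modified divisor 36900: modified quotas Beta 1.098, Zeta 4.028, Theta 1.318, Alpha 3.360, Eta 3.975, Delta 3.907.
Rounding down: Beta 1, Zeta 4, Theta 1, Alpha 3, Eta 3, Delta 3 (total 15).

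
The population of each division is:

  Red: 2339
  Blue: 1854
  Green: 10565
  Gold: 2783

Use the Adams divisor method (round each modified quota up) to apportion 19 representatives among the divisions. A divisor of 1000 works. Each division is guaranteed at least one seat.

Red: 3, Blue: 2, Green: 11, Gold: 3

With modified divisor 1000: modified quotas Red 2.339, Blue 1.854, Green 10.565, Gold 2.783.
Rounding up: Red 3, Blue 2, Green 11, Gold 3 (total 19).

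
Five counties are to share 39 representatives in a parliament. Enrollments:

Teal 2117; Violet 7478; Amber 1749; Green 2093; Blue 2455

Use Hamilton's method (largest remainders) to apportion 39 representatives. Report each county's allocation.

Teal 5; Violet 19; Amber 4; Green 5; Blue 6

Standard divisor: 15892 ÷ 39 ≈ 407.487.
Standard quotas: Teal 5.1953, Violet 18.3515, Amber 4.2922, Green 5.1364, Blue 6.0247.
Lower quotas: Teal 5, Violet 18, Amber 4, Green 5, Blue 6 (sum 38, leaving 1 seat).
Remainders in descending order: Violet 0.3515, Amber 0.2922, Teal 0.1953, Green 0.1364, Blue 0.0247.
Largest remainder: Violet receives the extra seat.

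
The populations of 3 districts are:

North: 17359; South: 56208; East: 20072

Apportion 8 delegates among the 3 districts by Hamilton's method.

Total 93639; standard divisor 93639/8 ≈ 11704.875.
Standard quotas: North 1.4831, South 4.8021, East 1.7148.
Lower quotas: North 1, South 4, East 1 (sum 6, leaving 2 seats).
Remainders in descending order: South 0.8021, East 0.7148, North 0.4831.
Largest remainders: South, East receive the extra seats.

North 1, South 5, East 2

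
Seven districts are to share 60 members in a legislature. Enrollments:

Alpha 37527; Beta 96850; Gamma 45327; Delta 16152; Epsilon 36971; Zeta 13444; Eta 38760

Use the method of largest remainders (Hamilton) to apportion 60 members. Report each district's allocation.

The standard divisor is 285031/60 ≈ 4750.517.
Standard quotas: Alpha 7.8996, Beta 20.3873, Gamma 9.5415, Delta 3.4001, Epsilon 7.7825, Zeta 2.8300, Eta 8.1591.
Lower quotas: Alpha 7, Beta 20, Gamma 9, Delta 3, Epsilon 7, Zeta 2, Eta 8 (sum 56, leaving 4 seats).
Remainders in descending order: Alpha 0.8996, Zeta 0.8300, Epsilon 0.7825, Gamma 0.5415, Delta 0.4001, Beta 0.3873, Eta 0.1591.
Largest remainders: Alpha, Zeta, Epsilon, Gamma receive the extra seats.

Alpha 8; Beta 20; Gamma 10; Delta 3; Epsilon 8; Zeta 3; Eta 8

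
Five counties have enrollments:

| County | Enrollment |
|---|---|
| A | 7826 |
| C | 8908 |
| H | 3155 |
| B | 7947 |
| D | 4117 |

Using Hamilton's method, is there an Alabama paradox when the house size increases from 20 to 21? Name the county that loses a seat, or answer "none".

none

At 20 seats: A 5, C 5, H 2, B 5, D 3.
At 21 seats: A 5, C 6, H 2, B 5, D 3.
No county's allocation decreased.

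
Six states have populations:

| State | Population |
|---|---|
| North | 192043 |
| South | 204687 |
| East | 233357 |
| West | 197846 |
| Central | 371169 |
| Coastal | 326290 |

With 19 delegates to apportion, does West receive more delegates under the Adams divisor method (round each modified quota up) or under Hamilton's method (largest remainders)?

Adams

Adams: North 2, South 3, East 3, West 3, Central 4, Coastal 4.
Hamilton: North 2, South 3, East 3, West 2, Central 5, Coastal 4.
West gets 3 under Adams and 2 under Hamilton.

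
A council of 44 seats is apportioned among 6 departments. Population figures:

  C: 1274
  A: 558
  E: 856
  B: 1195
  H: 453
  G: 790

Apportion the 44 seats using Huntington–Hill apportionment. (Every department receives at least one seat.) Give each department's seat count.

With divisor 118: modified quotas C 10.797, A 4.729, E 7.254, B 10.127, H 3.839, G 6.695.
Geometric-mean thresholds: C √(10·11)=10.488, A √(4·5)=4.472, E √(7·8)=7.483, B √(10·11)=10.488, H √(3·4)=3.464, G √(6·7)=6.481.
Each quota rounded against its threshold gives C 11, A 5, E 7, B 10, H 4, G 7 (total 44).

C: 11, A: 5, E: 7, B: 10, H: 4, G: 7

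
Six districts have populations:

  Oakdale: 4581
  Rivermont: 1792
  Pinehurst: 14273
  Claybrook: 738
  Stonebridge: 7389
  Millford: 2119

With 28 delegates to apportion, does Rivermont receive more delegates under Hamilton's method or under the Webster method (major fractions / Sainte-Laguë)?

Webster

Hamilton: Oakdale 4, Rivermont 1, Pinehurst 13, Claybrook 1, Stonebridge 7, Millford 2.
Webster: Oakdale 4, Rivermont 2, Pinehurst 13, Claybrook 1, Stonebridge 6, Millford 2.
Rivermont gets 1 under Hamilton and 2 under Webster.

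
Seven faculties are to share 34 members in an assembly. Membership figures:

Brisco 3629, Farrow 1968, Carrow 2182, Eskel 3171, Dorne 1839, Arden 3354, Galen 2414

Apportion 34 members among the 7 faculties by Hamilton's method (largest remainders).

Brisco=7; Farrow=4; Carrow=4; Eskel=6; Dorne=3; Arden=6; Galen=4

Standard divisor: 18557 ÷ 34 ≈ 545.794.
Standard quotas: Brisco 6.649, Farrow 3.606, Carrow 3.998, Eskel 5.810, Dorne 3.369, Arden 6.145, Galen 4.423.
Lower quotas: Brisco 6, Farrow 3, Carrow 3, Eskel 5, Dorne 3, Arden 6, Galen 4 (sum 30, leaving 4 seats).
Remainders in descending order: Carrow 0.998, Eskel 0.810, Brisco 0.649, Farrow 0.606, Galen 0.423, Dorne 0.369, Arden 0.145.
Largest remainders: Carrow, Eskel, Brisco, Farrow receive the extra seats.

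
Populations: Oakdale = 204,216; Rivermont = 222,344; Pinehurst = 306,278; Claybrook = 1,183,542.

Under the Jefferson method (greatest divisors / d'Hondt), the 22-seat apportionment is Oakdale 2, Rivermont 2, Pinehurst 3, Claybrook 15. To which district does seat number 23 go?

Priority for the next seat is population ÷ (current seats + 1).
Priorities: Oakdale 68072.000, Rivermont 74114.667, Pinehurst 76569.500, Claybrook 73971.375.
Highest priority: Pinehurst.

Pinehurst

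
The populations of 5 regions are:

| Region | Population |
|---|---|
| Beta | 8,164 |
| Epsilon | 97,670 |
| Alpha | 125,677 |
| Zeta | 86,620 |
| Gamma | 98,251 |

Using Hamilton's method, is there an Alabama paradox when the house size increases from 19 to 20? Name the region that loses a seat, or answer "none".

At 19 seats: Beta 0, Epsilon 4, Alpha 6, Zeta 4, Gamma 5.
At 20 seats: Beta 0, Epsilon 5, Alpha 6, Zeta 4, Gamma 5.
No region's allocation decreased.

none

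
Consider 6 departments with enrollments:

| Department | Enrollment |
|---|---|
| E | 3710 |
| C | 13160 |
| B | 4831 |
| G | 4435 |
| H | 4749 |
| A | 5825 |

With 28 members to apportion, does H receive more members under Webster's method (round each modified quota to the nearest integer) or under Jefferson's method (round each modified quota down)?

Webster: E 3, C 10, B 4, G 3, H 4, A 4.
Jefferson: E 3, C 11, B 4, G 3, H 3, A 4.
H gets 4 under Webster and 3 under Jefferson.

Webster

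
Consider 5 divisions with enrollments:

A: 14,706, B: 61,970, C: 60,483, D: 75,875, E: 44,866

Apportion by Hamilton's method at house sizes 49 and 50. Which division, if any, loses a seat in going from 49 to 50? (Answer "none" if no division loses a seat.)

At 49 seats: A 3, B 12, C 11, D 14, E 9.
At 50 seats: A 3, B 12, C 12, D 15, E 8.
E drops from 9 to 8.

E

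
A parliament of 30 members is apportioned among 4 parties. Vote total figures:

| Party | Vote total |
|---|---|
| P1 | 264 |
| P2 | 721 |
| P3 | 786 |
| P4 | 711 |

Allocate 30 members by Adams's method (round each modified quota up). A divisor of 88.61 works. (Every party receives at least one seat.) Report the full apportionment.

P1 3; P2 9; P3 9; P4 9

With modified divisor 88.61: modified quotas P1 2.979, P2 8.137, P3 8.870, P4 8.024.
Rounding up: P1 3, P2 9, P3 9, P4 9 (total 30).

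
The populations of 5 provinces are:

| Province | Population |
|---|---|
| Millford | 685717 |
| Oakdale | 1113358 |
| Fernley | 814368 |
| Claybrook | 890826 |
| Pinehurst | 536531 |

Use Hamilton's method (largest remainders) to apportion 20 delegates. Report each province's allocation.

Standard divisor: 4040800 ÷ 20 = 202040.
Standard quotas: Millford 3.3940, Oakdale 5.5106, Fernley 4.0307, Claybrook 4.4092, Pinehurst 2.6556.
Lower quotas: Millford 3, Oakdale 5, Fernley 4, Claybrook 4, Pinehurst 2 (sum 18, leaving 2 seats).
Remainders in descending order: Pinehurst 0.6556, Oakdale 0.5106, Claybrook 0.4092, Millford 0.3940, Fernley 0.0307.
Largest remainders: Pinehurst, Oakdale receive the extra seats.

Millford=3, Oakdale=6, Fernley=4, Claybrook=4, Pinehurst=3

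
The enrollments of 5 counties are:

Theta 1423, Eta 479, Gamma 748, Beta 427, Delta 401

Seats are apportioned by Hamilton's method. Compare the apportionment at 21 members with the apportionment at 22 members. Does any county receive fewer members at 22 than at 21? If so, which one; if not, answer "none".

none

At 21 seats: Theta 9, Eta 3, Gamma 4, Beta 3, Delta 2.
At 22 seats: Theta 9, Eta 3, Gamma 5, Beta 3, Delta 2.
No county's allocation decreased.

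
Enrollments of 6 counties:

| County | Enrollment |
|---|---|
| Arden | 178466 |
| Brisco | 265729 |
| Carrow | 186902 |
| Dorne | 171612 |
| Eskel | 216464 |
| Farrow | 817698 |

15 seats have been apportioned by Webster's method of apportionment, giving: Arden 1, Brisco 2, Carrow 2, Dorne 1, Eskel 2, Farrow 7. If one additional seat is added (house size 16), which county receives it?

Priority for the next seat is population ÷ (current seats + 0.5).
Priorities: Arden 118977.333, Brisco 106291.600, Carrow 74760.800, Dorne 114408.000, Eskel 86585.600, Farrow 109026.400.
Highest priority: Arden.

Arden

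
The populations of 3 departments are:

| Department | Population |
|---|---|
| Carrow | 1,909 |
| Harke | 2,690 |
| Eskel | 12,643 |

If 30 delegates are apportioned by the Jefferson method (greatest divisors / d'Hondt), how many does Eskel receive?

Standard divisor 17242/30 ≈ 574.733; standard quotas: Carrow 3.322, Harke 4.680, Eskel 21.998.
Rounding down gives 3, 4, 21 = 28 seats, so the divisor must be adjusted.
With modified divisor 544: modified quotas Carrow 3.509, Harke 4.945, Eskel 23.241.
Rounding down: Carrow 3, Harke 4, Eskel 23 (total 30).
Eskel receives 23.

23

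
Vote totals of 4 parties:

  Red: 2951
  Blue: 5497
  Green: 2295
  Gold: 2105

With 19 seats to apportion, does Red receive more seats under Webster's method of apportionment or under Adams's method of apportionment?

Webster

Webster: Red 5, Blue 8, Green 3, Gold 3.
Adams: Red 4, Blue 8, Green 4, Gold 3.
Red gets 5 under Webster and 4 under Adams.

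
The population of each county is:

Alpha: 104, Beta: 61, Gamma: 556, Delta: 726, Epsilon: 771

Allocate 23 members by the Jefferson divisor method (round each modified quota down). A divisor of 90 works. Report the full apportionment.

Alpha 1, Beta 0, Gamma 6, Delta 8, Epsilon 8

With modified divisor 90: modified quotas Alpha 1.156, Beta 0.678, Gamma 6.178, Delta 8.067, Epsilon 8.567.
Rounding down: Alpha 1, Beta 0, Gamma 6, Delta 8, Epsilon 8 (total 23).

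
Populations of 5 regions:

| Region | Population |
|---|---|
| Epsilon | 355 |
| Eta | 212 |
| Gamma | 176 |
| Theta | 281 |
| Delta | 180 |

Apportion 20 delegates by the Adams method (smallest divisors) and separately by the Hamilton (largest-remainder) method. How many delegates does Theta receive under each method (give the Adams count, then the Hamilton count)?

4 and 5

Adams: Epsilon 6, Eta 4, Gamma 3, Theta 4, Delta 3.
Hamilton: Epsilon 6, Eta 3, Gamma 3, Theta 5, Delta 3.
Theta gets 4 under Adams and 5 under Hamilton.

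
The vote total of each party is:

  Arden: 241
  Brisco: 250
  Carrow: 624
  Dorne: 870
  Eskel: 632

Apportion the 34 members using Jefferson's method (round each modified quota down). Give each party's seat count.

Arden 3; Brisco 3; Carrow 8; Dorne 12; Eskel 8

Standard divisor 2617/34 ≈ 76.971; standard quotas: Arden 3.131, Brisco 3.248, Carrow 8.107, Dorne 11.303, Eskel 8.211.
Rounding down gives 3, 3, 8, 11, 8 = 33 seats, so the divisor must be adjusted.
With modified divisor 71: modified quotas Arden 3.394, Brisco 3.521, Carrow 8.789, Dorne 12.254, Eskel 8.901.
Rounding down: Arden 3, Brisco 3, Carrow 8, Dorne 12, Eskel 8 (total 34).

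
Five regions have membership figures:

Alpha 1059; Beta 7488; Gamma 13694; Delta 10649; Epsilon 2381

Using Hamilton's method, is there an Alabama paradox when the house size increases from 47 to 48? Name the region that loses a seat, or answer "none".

Alpha

At 47 seats: Alpha 2, Beta 10, Gamma 18, Delta 14, Epsilon 3.
At 48 seats: Alpha 1, Beta 10, Gamma 19, Delta 15, Epsilon 3.
Alpha drops from 2 to 1.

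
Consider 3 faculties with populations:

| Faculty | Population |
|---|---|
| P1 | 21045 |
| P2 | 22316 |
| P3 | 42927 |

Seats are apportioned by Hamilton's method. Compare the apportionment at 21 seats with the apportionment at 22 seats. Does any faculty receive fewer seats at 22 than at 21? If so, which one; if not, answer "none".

At 21 seats: P1 5, P2 5, P3 11.
At 22 seats: P1 5, P2 6, P3 11.
No faculty's allocation decreased.

none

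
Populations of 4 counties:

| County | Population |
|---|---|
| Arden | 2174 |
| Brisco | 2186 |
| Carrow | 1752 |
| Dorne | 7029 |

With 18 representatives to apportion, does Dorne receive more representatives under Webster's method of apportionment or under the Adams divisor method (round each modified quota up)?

Webster

Webster: Arden 3, Brisco 3, Carrow 2, Dorne 10.
Adams: Arden 3, Brisco 3, Carrow 3, Dorne 9.
Dorne gets 10 under Webster and 9 under Adams.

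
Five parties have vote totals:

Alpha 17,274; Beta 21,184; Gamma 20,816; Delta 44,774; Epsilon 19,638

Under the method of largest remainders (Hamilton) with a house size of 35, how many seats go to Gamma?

The standard divisor is 123686/35 ≈ 3533.886.
Standard quotas: Alpha 4.8881, Beta 5.9945, Gamma 5.8904, Delta 12.6699, Epsilon 5.5571.
Lower quotas: Alpha 4, Beta 5, Gamma 5, Delta 12, Epsilon 5 (sum 31, leaving 4 seats).
Remainders in descending order: Beta 0.9945, Gamma 0.8904, Alpha 0.8881, Delta 0.6699, Epsilon 0.5571.
The surplus seats go to Beta, Gamma, Alpha, Delta.
Gamma receives 6.

6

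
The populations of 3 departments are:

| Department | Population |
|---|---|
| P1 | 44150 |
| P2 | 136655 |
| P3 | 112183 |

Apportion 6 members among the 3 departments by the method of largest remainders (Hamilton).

Total 292988; standard divisor 292988/6 ≈ 48831.333.
Standard quotas: P1 0.9041, P2 2.7985, P3 2.2974.
Lower quotas: P1 0, P2 2, P3 2 (sum 4, leaving 2 seats).
Remainders in descending order: P1 0.9041, P2 0.7985, P3 0.2974.
The surplus seats go to P1, P2.

P1 1, P2 3, P3 2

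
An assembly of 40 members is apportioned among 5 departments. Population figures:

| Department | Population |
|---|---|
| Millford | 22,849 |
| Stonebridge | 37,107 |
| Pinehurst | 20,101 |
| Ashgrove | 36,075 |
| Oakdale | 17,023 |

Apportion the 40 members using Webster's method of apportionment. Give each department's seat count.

Millford 7, Stonebridge 11, Pinehurst 6, Ashgrove 11, Oakdale 5

Standard divisor 133155/40 ≈ 3328.875; standard quotas: Millford 6.864, Stonebridge 11.147, Pinehurst 6.038, Ashgrove 10.837, Oakdale 5.114.
Rounding to the nearest integer gives Millford 7, Stonebridge 11, Pinehurst 6, Ashgrove 11, Oakdale 5 — total 40, matching the house size, so no adjustment is needed.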